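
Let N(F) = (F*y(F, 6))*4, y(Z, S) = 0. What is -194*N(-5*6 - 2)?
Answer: 0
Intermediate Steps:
N(F) = 0 (N(F) = (F*0)*4 = 0*4 = 0)
-194*N(-5*6 - 2) = -194*0 = 0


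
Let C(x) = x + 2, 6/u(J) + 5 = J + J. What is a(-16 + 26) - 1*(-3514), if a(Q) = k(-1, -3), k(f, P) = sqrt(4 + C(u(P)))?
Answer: 3514 + 2*sqrt(165)/11 ≈ 3516.3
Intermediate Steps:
u(J) = 6/(-5 + 2*J) (u(J) = 6/(-5 + (J + J)) = 6/(-5 + 2*J))
C(x) = 2 + x
k(f, P) = sqrt(6 + 6/(-5 + 2*P)) (k(f, P) = sqrt(4 + (2 + 6/(-5 + 2*P))) = sqrt(6 + 6/(-5 + 2*P)))
a(Q) = 2*sqrt(165)/11 (a(Q) = 2*sqrt(3)*sqrt((-2 - 3)/(-5 + 2*(-3))) = 2*sqrt(3)*sqrt(-5/(-5 - 6)) = 2*sqrt(3)*sqrt(-5/(-11)) = 2*sqrt(3)*sqrt(-1/11*(-5)) = 2*sqrt(3)*sqrt(5/11) = 2*sqrt(3)*(sqrt(55)/11) = 2*sqrt(165)/11)
a(-16 + 26) - 1*(-3514) = 2*sqrt(165)/11 - 1*(-3514) = 2*sqrt(165)/11 + 3514 = 3514 + 2*sqrt(165)/11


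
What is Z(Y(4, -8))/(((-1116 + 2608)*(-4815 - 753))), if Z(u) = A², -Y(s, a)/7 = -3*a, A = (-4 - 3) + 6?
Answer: -1/8307456 ≈ -1.2037e-7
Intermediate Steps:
A = -1 (A = -7 + 6 = -1)
Y(s, a) = 21*a (Y(s, a) = -(-21)*a = 21*a)
Z(u) = 1 (Z(u) = (-1)² = 1)
Z(Y(4, -8))/(((-1116 + 2608)*(-4815 - 753))) = 1/((-1116 + 2608)*(-4815 - 753)) = 1/(1492*(-5568)) = 1/(-8307456) = 1*(-1/8307456) = -1/8307456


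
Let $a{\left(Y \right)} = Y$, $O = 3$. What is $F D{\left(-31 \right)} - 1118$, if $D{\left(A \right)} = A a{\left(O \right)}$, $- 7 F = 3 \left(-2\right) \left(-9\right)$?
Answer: $- \frac{2804}{7} \approx -400.57$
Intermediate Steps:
$F = - \frac{54}{7}$ ($F = - \frac{3 \left(-2\right) \left(-9\right)}{7} = - \frac{\left(-6\right) \left(-9\right)}{7} = \left(- \frac{1}{7}\right) 54 = - \frac{54}{7} \approx -7.7143$)
$D{\left(A \right)} = 3 A$ ($D{\left(A \right)} = A 3 = 3 A$)
$F D{\left(-31 \right)} - 1118 = - \frac{54 \cdot 3 \left(-31\right)}{7} - 1118 = \left(- \frac{54}{7}\right) \left(-93\right) - 1118 = \frac{5022}{7} - 1118 = - \frac{2804}{7}$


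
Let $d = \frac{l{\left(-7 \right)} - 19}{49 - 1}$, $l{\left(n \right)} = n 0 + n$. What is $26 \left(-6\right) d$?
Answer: $\frac{169}{2} \approx 84.5$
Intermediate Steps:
$l{\left(n \right)} = n$ ($l{\left(n \right)} = 0 + n = n$)
$d = - \frac{13}{24}$ ($d = \frac{-7 - 19}{49 - 1} = - \frac{26}{48} = \left(-26\right) \frac{1}{48} = - \frac{13}{24} \approx -0.54167$)
$26 \left(-6\right) d = 26 \left(-6\right) \left(- \frac{13}{24}\right) = \left(-156\right) \left(- \frac{13}{24}\right) = \frac{169}{2}$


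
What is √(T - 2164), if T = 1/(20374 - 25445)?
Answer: I*√55647353795/5071 ≈ 46.519*I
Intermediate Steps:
T = -1/5071 (T = 1/(-5071) = -1/5071 ≈ -0.00019720)
√(T - 2164) = √(-1/5071 - 2164) = √(-10973645/5071) = I*√55647353795/5071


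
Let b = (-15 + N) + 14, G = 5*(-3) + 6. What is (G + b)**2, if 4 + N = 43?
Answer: 841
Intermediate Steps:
N = 39 (N = -4 + 43 = 39)
G = -9 (G = -15 + 6 = -9)
b = 38 (b = (-15 + 39) + 14 = 24 + 14 = 38)
(G + b)**2 = (-9 + 38)**2 = 29**2 = 841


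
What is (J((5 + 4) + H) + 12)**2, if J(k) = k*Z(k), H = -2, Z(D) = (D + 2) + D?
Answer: 15376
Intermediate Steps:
Z(D) = 2 + 2*D (Z(D) = (2 + D) + D = 2 + 2*D)
J(k) = k*(2 + 2*k)
(J((5 + 4) + H) + 12)**2 = (2*((5 + 4) - 2)*(1 + ((5 + 4) - 2)) + 12)**2 = (2*(9 - 2)*(1 + (9 - 2)) + 12)**2 = (2*7*(1 + 7) + 12)**2 = (2*7*8 + 12)**2 = (112 + 12)**2 = 124**2 = 15376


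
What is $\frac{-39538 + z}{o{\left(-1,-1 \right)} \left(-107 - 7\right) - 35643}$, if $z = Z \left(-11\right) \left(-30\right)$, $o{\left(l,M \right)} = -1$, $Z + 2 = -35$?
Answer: $\frac{51748}{35529} \approx 1.4565$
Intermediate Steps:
$Z = -37$ ($Z = -2 - 35 = -37$)
$z = -12210$ ($z = \left(-37\right) \left(-11\right) \left(-30\right) = 407 \left(-30\right) = -12210$)
$\frac{-39538 + z}{o{\left(-1,-1 \right)} \left(-107 - 7\right) - 35643} = \frac{-39538 - 12210}{- (-107 - 7) - 35643} = - \frac{51748}{\left(-1\right) \left(-114\right) - 35643} = - \frac{51748}{114 - 35643} = - \frac{51748}{-35529} = \left(-51748\right) \left(- \frac{1}{35529}\right) = \frac{51748}{35529}$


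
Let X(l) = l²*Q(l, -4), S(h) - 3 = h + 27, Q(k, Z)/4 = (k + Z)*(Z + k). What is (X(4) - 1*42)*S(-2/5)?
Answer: -6216/5 ≈ -1243.2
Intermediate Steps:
Q(k, Z) = 4*(Z + k)² (Q(k, Z) = 4*((k + Z)*(Z + k)) = 4*((Z + k)*(Z + k)) = 4*(Z + k)²)
S(h) = 30 + h (S(h) = 3 + (h + 27) = 3 + (27 + h) = 30 + h)
X(l) = 4*l²*(-4 + l)² (X(l) = l²*(4*(-4 + l)²) = 4*l²*(-4 + l)²)
(X(4) - 1*42)*S(-2/5) = (4*4²*(-4 + 4)² - 1*42)*(30 - 2/5) = (4*16*0² - 42)*(30 - 2*⅕) = (4*16*0 - 42)*(30 - ⅖) = (0 - 42)*(148/5) = -42*148/5 = -6216/5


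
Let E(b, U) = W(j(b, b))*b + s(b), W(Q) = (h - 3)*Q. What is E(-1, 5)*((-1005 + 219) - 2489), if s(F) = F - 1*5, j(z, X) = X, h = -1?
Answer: 32750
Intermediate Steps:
W(Q) = -4*Q (W(Q) = (-1 - 3)*Q = -4*Q)
s(F) = -5 + F (s(F) = F - 5 = -5 + F)
E(b, U) = -5 + b - 4*b² (E(b, U) = (-4*b)*b + (-5 + b) = -4*b² + (-5 + b) = -5 + b - 4*b²)
E(-1, 5)*((-1005 + 219) - 2489) = (-5 - 1 - 4*(-1)²)*((-1005 + 219) - 2489) = (-5 - 1 - 4*1)*(-786 - 2489) = (-5 - 1 - 4)*(-3275) = -10*(-3275) = 32750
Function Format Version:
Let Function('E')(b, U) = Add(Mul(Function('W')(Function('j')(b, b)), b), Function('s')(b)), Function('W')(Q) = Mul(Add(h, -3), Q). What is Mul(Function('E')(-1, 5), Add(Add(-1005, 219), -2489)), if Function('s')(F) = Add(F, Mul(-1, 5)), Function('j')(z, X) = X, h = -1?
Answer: 32750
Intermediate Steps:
Function('W')(Q) = Mul(-4, Q) (Function('W')(Q) = Mul(Add(-1, -3), Q) = Mul(-4, Q))
Function('s')(F) = Add(-5, F) (Function('s')(F) = Add(F, -5) = Add(-5, F))
Function('E')(b, U) = Add(-5, b, Mul(-4, Pow(b, 2))) (Function('E')(b, U) = Add(Mul(Mul(-4, b), b), Add(-5, b)) = Add(Mul(-4, Pow(b, 2)), Add(-5, b)) = Add(-5, b, Mul(-4, Pow(b, 2))))
Mul(Function('E')(-1, 5), Add(Add(-1005, 219), -2489)) = Mul(Add(-5, -1, Mul(-4, Pow(-1, 2))), Add(Add(-1005, 219), -2489)) = Mul(Add(-5, -1, Mul(-4, 1)), Add(-786, -2489)) = Mul(Add(-5, -1, -4), -3275) = Mul(-10, -3275) = 32750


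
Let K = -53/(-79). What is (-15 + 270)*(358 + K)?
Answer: 7225425/79 ≈ 91461.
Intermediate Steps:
K = 53/79 (K = -53*(-1/79) = 53/79 ≈ 0.67089)
(-15 + 270)*(358 + K) = (-15 + 270)*(358 + 53/79) = 255*(28335/79) = 7225425/79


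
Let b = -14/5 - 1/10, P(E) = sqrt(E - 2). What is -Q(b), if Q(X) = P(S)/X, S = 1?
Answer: 10*I/29 ≈ 0.34483*I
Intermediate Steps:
P(E) = sqrt(-2 + E)
b = -29/10 (b = -14*1/5 - 1*1/10 = -14/5 - 1/10 = -29/10 ≈ -2.9000)
Q(X) = I/X (Q(X) = sqrt(-2 + 1)/X = sqrt(-1)/X = I/X)
-Q(b) = -I/(-29/10) = -I*(-10)/29 = -(-10)*I/29 = 10*I/29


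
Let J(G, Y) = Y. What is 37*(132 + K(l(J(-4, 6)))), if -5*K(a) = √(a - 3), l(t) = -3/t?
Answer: 4884 - 37*I*√14/10 ≈ 4884.0 - 13.844*I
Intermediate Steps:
K(a) = -√(-3 + a)/5 (K(a) = -√(a - 3)/5 = -√(-3 + a)/5)
37*(132 + K(l(J(-4, 6)))) = 37*(132 - √(-3 - 3/6)/5) = 37*(132 - √(-3 - 3*⅙)/5) = 37*(132 - √(-3 - ½)/5) = 37*(132 - I*√14/10) = 4884 - 37*I*√14/10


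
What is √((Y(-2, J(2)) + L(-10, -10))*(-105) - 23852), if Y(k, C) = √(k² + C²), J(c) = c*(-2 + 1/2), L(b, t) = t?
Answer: √(-22802 - 105*√13) ≈ 152.25*I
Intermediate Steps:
J(c) = -3*c/2 (J(c) = c*(-2 + ½) = c*(-3/2) = -3*c/2)
Y(k, C) = √(C² + k²)
√((Y(-2, J(2)) + L(-10, -10))*(-105) - 23852) = √((√((-3/2*2)² + (-2)²) - 10)*(-105) - 23852) = √((√((-3)² + 4) - 10)*(-105) - 23852) = √((√(9 + 4) - 10)*(-105) - 23852) = √((√13 - 10)*(-105) - 23852) = √((-10 + √13)*(-105) - 23852) = √((1050 - 105*√13) - 23852) = √(-22802 - 105*√13)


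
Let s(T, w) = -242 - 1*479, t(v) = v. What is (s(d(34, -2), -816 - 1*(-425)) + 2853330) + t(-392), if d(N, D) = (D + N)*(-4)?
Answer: 2852217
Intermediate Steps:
d(N, D) = -4*D - 4*N
s(T, w) = -721 (s(T, w) = -242 - 479 = -721)
(s(d(34, -2), -816 - 1*(-425)) + 2853330) + t(-392) = (-721 + 2853330) - 392 = 2852609 - 392 = 2852217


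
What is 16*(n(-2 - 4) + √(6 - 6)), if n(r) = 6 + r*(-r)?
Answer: -480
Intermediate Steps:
n(r) = 6 - r²
16*(n(-2 - 4) + √(6 - 6)) = 16*((6 - (-2 - 4)²) + √(6 - 6)) = 16*((6 - 1*(-6)²) + √0) = 16*((6 - 1*36) + 0) = 16*((6 - 36) + 0) = 16*(-30 + 0) = 16*(-30) = -480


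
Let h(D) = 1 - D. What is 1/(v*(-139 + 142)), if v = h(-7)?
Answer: 1/24 ≈ 0.041667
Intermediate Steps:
v = 8 (v = 1 - 1*(-7) = 1 + 7 = 8)
1/(v*(-139 + 142)) = 1/(8*(-139 + 142)) = 1/(8*3) = 1/24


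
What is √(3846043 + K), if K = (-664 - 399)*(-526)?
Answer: √4405181 ≈ 2098.9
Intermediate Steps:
K = 559138 (K = -1063*(-526) = 559138)
√(3846043 + K) = √(3846043 + 559138) = √4405181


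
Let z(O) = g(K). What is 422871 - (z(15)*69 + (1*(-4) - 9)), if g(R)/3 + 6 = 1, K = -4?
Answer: 423919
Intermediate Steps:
g(R) = -15 (g(R) = -18 + 3*1 = -18 + 3 = -15)
z(O) = -15
422871 - (z(15)*69 + (1*(-4) - 9)) = 422871 - (-15*69 + (1*(-4) - 9)) = 422871 - (-1035 + (-4 - 9)) = 422871 - (-1035 - 13) = 422871 - 1*(-1048) = 422871 + 1048 = 423919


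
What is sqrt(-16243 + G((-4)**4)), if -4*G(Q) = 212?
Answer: 2*I*sqrt(4074) ≈ 127.66*I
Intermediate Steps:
G(Q) = -53 (G(Q) = -1/4*212 = -53)
sqrt(-16243 + G((-4)**4)) = sqrt(-16243 - 53) = sqrt(-16296) = 2*I*sqrt(4074)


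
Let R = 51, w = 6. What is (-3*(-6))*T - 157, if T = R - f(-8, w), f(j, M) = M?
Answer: 653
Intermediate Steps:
T = 45 (T = 51 - 1*6 = 51 - 6 = 45)
(-3*(-6))*T - 157 = -3*(-6)*45 - 157 = 18*45 - 157 = 810 - 157 = 653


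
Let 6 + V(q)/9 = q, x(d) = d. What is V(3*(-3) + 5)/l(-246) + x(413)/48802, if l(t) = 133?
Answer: -4337251/6490666 ≈ -0.66823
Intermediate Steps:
V(q) = -54 + 9*q
V(3*(-3) + 5)/l(-246) + x(413)/48802 = (-54 + 9*(3*(-3) + 5))/133 + 413/48802 = (-54 + 9*(-9 + 5))*(1/133) + 413*(1/48802) = (-54 + 9*(-4))*(1/133) + 413/48802 = (-54 - 36)*(1/133) + 413/48802 = -90*1/133 + 413/48802 = -90/133 + 413/48802 = -4337251/6490666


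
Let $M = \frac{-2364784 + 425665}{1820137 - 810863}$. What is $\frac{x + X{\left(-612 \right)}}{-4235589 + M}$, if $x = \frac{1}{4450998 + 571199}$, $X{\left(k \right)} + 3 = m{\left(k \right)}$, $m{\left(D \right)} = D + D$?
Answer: $\frac{888483470292676}{3067035469525862355} \approx 0.00028969$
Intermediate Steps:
$m{\left(D \right)} = 2 D$
$X{\left(k \right)} = -3 + 2 k$
$x = \frac{1}{5022197} \approx 1.9912 \cdot 10^{-7}$
$M = - \frac{277017}{144182}$ ($M = - \frac{1939119}{1009274} = \left(-1939119\right) \frac{1}{1009274} = - \frac{277017}{144182} \approx -1.9213$)
$\frac{x + X{\left(-612 \right)}}{-4235589 + M} = \frac{\frac{1}{5022197} + \left(-3 + 2 \left(-612\right)\right)}{-4235589 - \frac{277017}{144182}} = \frac{\frac{1}{5022197} - 1227}{- \frac{610695970215}{144182}} = \left(\frac{1}{5022197} - 1227\right) \left(- \frac{144182}{610695970215}\right) = \left(- \frac{6162235718}{5022197}\right) \left(- \frac{144182}{610695970215}\right) = \frac{888483470292676}{3067035469525862355}$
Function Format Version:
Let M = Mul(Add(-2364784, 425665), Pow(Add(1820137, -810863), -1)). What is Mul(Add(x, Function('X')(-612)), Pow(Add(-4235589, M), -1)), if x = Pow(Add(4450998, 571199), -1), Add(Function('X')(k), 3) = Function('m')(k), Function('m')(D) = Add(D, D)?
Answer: Rational(888483470292676, 3067035469525862355) ≈ 0.00028969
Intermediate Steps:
Function('m')(D) = Mul(2, D)
Function('X')(k) = Add(-3, Mul(2, k))
x = Rational(1, 5022197) (x = Pow(5022197, -1) = Rational(1, 5022197) ≈ 1.9912e-7)
M = Rational(-277017, 144182) (M = Mul(-1939119, Pow(1009274, -1)) = Mul(-1939119, Rational(1, 1009274)) = Rational(-277017, 144182) ≈ -1.9213)
Mul(Add(x, Function('X')(-612)), Pow(Add(-4235589, M), -1)) = Mul(Add(Rational(1, 5022197), Add(-3, Mul(2, -612))), Pow(Add(-4235589, Rational(-277017, 144182)), -1)) = Mul(Add(Rational(1, 5022197), Add(-3, -1224)), Pow(Rational(-610695970215, 144182), -1)) = Mul(Add(Rational(1, 5022197), -1227), Rational(-144182, 610695970215)) = Mul(Rational(-6162235718, 5022197), Rational(-144182, 610695970215)) = Rational(888483470292676, 3067035469525862355)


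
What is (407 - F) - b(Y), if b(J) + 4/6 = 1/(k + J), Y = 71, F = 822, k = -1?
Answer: -87013/210 ≈ -414.35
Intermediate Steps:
b(J) = -⅔ + 1/(-1 + J)
(407 - F) - b(Y) = (407 - 1*822) - (5 - 2*71)/(3*(-1 + 71)) = (407 - 822) - (5 - 142)/(3*70) = -415 - (-137)/(3*70) = -415 - 1*(-137/210) = -415 + 137/210 = -87013/210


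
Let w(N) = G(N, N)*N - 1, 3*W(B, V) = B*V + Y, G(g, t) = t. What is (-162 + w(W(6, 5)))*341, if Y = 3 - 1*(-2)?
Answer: -82522/9 ≈ -9169.1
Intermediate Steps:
Y = 5 (Y = 3 + 2 = 5)
W(B, V) = 5/3 + B*V/3 (W(B, V) = (B*V + 5)/3 = (5 + B*V)/3 = 5/3 + B*V/3)
w(N) = -1 + N² (w(N) = N*N - 1 = N² - 1 = -1 + N²)
(-162 + w(W(6, 5)))*341 = (-162 + (-1 + (5/3 + (⅓)*6*5)²))*341 = (-162 + (-1 + (5/3 + 10)²))*341 = (-162 + (-1 + (35/3)²))*341 = (-162 + (-1 + 1225/9))*341 = (-162 + 1216/9)*341 = -242/9*341 = -82522/9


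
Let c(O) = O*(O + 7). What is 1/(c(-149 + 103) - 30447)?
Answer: -1/28653 ≈ -3.4900e-5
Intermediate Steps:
c(O) = O*(7 + O)
1/(c(-149 + 103) - 30447) = 1/((-149 + 103)*(7 + (-149 + 103)) - 30447) = 1/(-46*(7 - 46) - 30447) = 1/(-46*(-39) - 30447) = 1/(1794 - 30447) = 1/(-28653) = -1/28653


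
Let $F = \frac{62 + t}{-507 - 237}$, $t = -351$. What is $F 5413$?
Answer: $\frac{1564357}{744} \approx 2102.6$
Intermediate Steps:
$F = \frac{289}{744}$ ($F = \frac{62 - 351}{-507 - 237} = - \frac{289}{-744} = \left(-289\right) \left(- \frac{1}{744}\right) = \frac{289}{744} \approx 0.38844$)
$F 5413 = \frac{289}{744} \cdot 5413 = \frac{1564357}{744}$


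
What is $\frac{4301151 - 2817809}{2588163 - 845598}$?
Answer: $\frac{1483342}{1742565} \approx 0.85124$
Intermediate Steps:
$\frac{4301151 - 2817809}{2588163 - 845598} = \frac{1483342}{2588163 - 845598} = \frac{1483342}{1742565}$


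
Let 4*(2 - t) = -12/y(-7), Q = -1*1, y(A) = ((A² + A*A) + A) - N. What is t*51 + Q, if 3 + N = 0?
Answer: 9647/94 ≈ 102.63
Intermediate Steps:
N = -3 (N = -3 + 0 = -3)
y(A) = 3 + A + 2*A² (y(A) = ((A² + A*A) + A) - 1*(-3) = ((A² + A²) + A) + 3 = (2*A² + A) + 3 = (A + 2*A²) + 3 = 3 + A + 2*A²)
Q = -1
t = 191/94 (t = 2 - (-3)/(3 - 7 + 2*(-7)²) = 2 - (-3)/(3 - 7 + 2*49) = 2 - (-3)/(3 - 7 + 98) = 2 - (-3)/94 = 2 - ¼*(-6/47) = 2 + 3/94 = 191/94 ≈ 2.0319)
t*51 + Q = (191/94)*51 - 1 = 9741/94 - 1 = 9647/94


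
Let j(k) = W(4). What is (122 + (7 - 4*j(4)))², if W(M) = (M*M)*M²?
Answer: 801025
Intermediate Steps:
W(M) = M⁴ (W(M) = M²*M² = M⁴)
j(k) = 256 (j(k) = 4⁴ = 256)
(122 + (7 - 4*j(4)))² = (122 + (7 - 4*256))² = (122 + (7 - 1024))² = (122 - 1017)² = (-895)² = 801025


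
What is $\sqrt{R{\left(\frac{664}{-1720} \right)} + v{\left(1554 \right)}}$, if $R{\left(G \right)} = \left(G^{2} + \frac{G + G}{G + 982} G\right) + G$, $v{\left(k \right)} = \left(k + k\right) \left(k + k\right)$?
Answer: $\frac{\sqrt{19888283207515614486486}}{45375105} \approx 3108.0$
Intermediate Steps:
$v{\left(k \right)} = 4 k^{2}$ ($v{\left(k \right)} = 2 k 2 k = 4 k^{2}$)
$R{\left(G \right)} = G + G^{2} + \frac{2 G^{2}}{982 + G}$ ($R{\left(G \right)} = \left(G^{2} + \frac{2 G}{982 + G} G\right) + G = \left(G^{2} + \frac{2 G^{2}}{982 + G}\right) + G = G + G^{2} + \frac{2 G^{2}}{982 + G}$)
$\sqrt{R{\left(\frac{664}{-1720} \right)} + v{\left(1554 \right)}} = \sqrt{\frac{\frac{664}{-1720} \left(982 + \left(\frac{664}{-1720}\right)^{2} + 985 \frac{664}{-1720}\right)}{982 + \frac{664}{-1720}} + 4 \cdot 1554^{2}} = \sqrt{\frac{664 \left(- \frac{1}{1720}\right) \left(982 + \left(664 \left(- \frac{1}{1720}\right)\right)^{2} + 985 \cdot 664 \left(- \frac{1}{1720}\right)\right)}{982 + 664 \left(- \frac{1}{1720}\right)} + 4 \cdot 2414916} = \sqrt{- \frac{83 \left(982 + \left(- \frac{83}{215}\right)^{2} + 985 \left(- \frac{83}{215}\right)\right)}{215 \left(982 - \frac{83}{215}\right)} + 9659664} = \sqrt{- \frac{83 \left(982 + \frac{6889}{46225} - \frac{16351}{43}\right)}{215 \cdot \frac{211047}{215}} + 9659664} = \sqrt{\left(- \frac{83}{215}\right) \frac{215}{211047} \cdot \frac{27822514}{46225} + 9659664} = \sqrt{- \frac{2309268662}{9755647575} + 9659664} = \sqrt{\frac{94236275367646138}{9755647575}} = \frac{\sqrt{19888283207515614486486}}{45375105}$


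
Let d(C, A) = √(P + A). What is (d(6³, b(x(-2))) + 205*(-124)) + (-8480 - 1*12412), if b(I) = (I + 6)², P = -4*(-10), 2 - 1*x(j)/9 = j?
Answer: -46312 + 2*√451 ≈ -46270.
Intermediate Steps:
x(j) = 18 - 9*j
P = 40
b(I) = (6 + I)²
d(C, A) = √(40 + A)
(d(6³, b(x(-2))) + 205*(-124)) + (-8480 - 1*12412) = (√(40 + (6 + (18 - 9*(-2)))²) + 205*(-124)) + (-8480 - 1*12412) = (√(40 + (6 + (18 + 18))²) - 25420) + (-8480 - 12412) = (√(40 + (6 + 36)²) - 25420) - 20892 = (√(40 + 42²) - 25420) - 20892 = (√(40 + 1764) - 25420) - 20892 = (√1804 - 25420) - 20892 = (2*√451 - 25420) - 20892 = (-25420 + 2*√451) - 20892 = -46312 + 2*√451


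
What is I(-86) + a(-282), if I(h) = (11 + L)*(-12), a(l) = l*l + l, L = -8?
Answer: 79206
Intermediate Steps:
a(l) = l + l² (a(l) = l² + l = l + l²)
I(h) = -36 (I(h) = (11 - 8)*(-12) = 3*(-12) = -36)
I(-86) + a(-282) = -36 - 282*(1 - 282) = -36 - 282*(-281) = -36 + 79242 = 79206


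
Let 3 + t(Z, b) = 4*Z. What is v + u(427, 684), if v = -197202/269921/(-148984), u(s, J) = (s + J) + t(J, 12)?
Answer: 77291135626009/20106955132 ≈ 3844.0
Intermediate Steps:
t(Z, b) = -3 + 4*Z
u(s, J) = -3 + s + 5*J (u(s, J) = (s + J) + (-3 + 4*J) = (J + s) + (-3 + 4*J) = -3 + s + 5*J)
v = 98601/20106955132 (v = -197202*1/269921*(-1/148984) = -197202/269921*(-1/148984) = 98601/20106955132 ≈ 4.9038e-6)
v + u(427, 684) = 98601/20106955132 + (-3 + 427 + 5*684) = 98601/20106955132 + (-3 + 427 + 3420) = 98601/20106955132 + 3844 = 77291135626009/20106955132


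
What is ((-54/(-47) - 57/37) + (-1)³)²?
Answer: 5856400/3024121 ≈ 1.9366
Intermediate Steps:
((-54/(-47) - 57/37) + (-1)³)² = ((-54*(-1/47) - 57*1/37) - 1)² = ((54/47 - 57/37) - 1)² = (-681/1739 - 1)² = (-2420/1739)² = 5856400/3024121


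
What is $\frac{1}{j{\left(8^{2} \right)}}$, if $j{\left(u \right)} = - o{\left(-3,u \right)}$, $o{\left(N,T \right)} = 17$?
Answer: $- \frac{1}{17} \approx -0.058824$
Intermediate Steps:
$j{\left(u \right)} = -17$ ($j{\left(u \right)} = \left(-1\right) 17 = -17$)
$\frac{1}{j{\left(8^{2} \right)}} = \frac{1}{-17} = - \frac{1}{17}$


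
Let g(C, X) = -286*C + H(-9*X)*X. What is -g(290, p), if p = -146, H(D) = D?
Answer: 274784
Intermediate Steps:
g(C, X) = -286*C - 9*X**2 (g(C, X) = -286*C + (-9*X)*X = -286*C - 9*X**2)
-g(290, p) = -(-286*290 - 9*(-146)**2) = -(-82940 - 9*21316) = -(-82940 - 191844) = -1*(-274784) = 274784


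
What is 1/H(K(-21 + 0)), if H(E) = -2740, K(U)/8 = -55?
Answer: -1/2740 ≈ -0.00036496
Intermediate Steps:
K(U) = -440 (K(U) = 8*(-55) = -440)
1/H(K(-21 + 0)) = 1/(-2740) = -1/2740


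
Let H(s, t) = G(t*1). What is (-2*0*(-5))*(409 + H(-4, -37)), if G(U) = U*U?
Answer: 0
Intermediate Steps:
G(U) = U²
H(s, t) = t² (H(s, t) = (t*1)² = t²)
(-2*0*(-5))*(409 + H(-4, -37)) = (-2*0*(-5))*(409 + (-37)²) = (0*(-5))*(409 + 1369) = 0*1778 = 0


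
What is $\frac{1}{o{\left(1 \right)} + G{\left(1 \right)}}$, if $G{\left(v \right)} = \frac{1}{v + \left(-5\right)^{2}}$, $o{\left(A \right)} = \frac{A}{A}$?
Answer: $\frac{26}{27} \approx 0.96296$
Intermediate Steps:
$o{\left(A \right)} = 1$
$G{\left(v \right)} = \frac{1}{25 + v}$ ($G{\left(v \right)} = \frac{1}{v + 25} = \frac{1}{25 + v}$)
$\frac{1}{o{\left(1 \right)} + G{\left(1 \right)}} = \frac{1}{1 + \frac{1}{25 + 1}} = \frac{1}{1 + \frac{1}{26}} = \frac{1}{\frac{27}{26}} = \frac{26}{27}$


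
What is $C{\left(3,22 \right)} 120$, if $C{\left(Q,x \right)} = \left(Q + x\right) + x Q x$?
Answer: $177240$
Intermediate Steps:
$C{\left(Q,x \right)} = Q + x + Q x^{2}$ ($C{\left(Q,x \right)} = \left(Q + x\right) + Q x x = \left(Q + x\right) + Q x^{2} = Q + x + Q x^{2}$)
$C{\left(3,22 \right)} 120 = \left(3 + 22 + 3 \cdot 22^{2}\right) 120 = \left(3 + 22 + 3 \cdot 484\right) 120 = \left(3 + 22 + 1452\right) 120 = 1477 \cdot 120 = 177240$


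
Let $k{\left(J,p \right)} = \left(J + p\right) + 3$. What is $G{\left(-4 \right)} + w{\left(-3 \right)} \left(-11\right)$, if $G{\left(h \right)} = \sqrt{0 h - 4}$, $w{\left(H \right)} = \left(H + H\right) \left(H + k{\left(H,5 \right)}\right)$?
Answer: $132 + 2 i \approx 132.0 + 2.0 i$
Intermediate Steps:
$k{\left(J,p \right)} = 3 + J + p$
$w{\left(H \right)} = 2 H \left(8 + 2 H\right)$ ($w{\left(H \right)} = \left(H + H\right) \left(H + \left(3 + H + 5\right)\right) = 2 H \left(H + \left(8 + H\right)\right) = 2 H \left(8 + 2 H\right)$)
$G{\left(h \right)} = 2 i$ ($G{\left(h \right)} = \sqrt{0 - 4} = \sqrt{-4} = 2 i$)
$G{\left(-4 \right)} + w{\left(-3 \right)} \left(-11\right) = 2 i + 4 \left(-3\right) \left(4 - 3\right) \left(-11\right) = 2 i + 4 \left(-3\right) 1 \left(-11\right) = 2 i - -132 = 2 i + 132 = 132 + 2 i$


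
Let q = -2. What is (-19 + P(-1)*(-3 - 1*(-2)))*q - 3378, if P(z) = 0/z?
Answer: -3340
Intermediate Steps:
P(z) = 0
(-19 + P(-1)*(-3 - 1*(-2)))*q - 3378 = (-19 + 0*(-3 - 1*(-2)))*(-2) - 3378 = (-19 + 0*(-3 + 2))*(-2) - 3378 = (-19 + 0*(-1))*(-2) - 3378 = (-19 + 0)*(-2) - 3378 = -19*(-2) - 3378 = 38 - 3378 = -3340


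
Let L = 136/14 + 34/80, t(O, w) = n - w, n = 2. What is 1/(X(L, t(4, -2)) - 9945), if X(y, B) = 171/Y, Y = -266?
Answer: -14/139239 ≈ -0.00010055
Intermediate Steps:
t(O, w) = 2 - w
L = 2839/280 (L = 136*(1/14) + 34*(1/80) = 68/7 + 17/40 = 2839/280 ≈ 10.139)
X(y, B) = -9/14 (X(y, B) = 171/(-266) = 171*(-1/266) = -9/14)
1/(X(L, t(4, -2)) - 9945) = 1/(-9/14 - 9945) = 1/(-139239/14) = -14/139239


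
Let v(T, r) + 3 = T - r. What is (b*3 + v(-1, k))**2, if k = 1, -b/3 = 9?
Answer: 7396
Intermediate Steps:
b = -27 (b = -3*9 = -27)
v(T, r) = -3 + T - r (v(T, r) = -3 + (T - r) = -3 + T - r)
(b*3 + v(-1, k))**2 = (-27*3 + (-3 - 1 - 1*1))**2 = (-81 + (-3 - 1 - 1))**2 = (-81 - 5)**2 = (-86)**2 = 7396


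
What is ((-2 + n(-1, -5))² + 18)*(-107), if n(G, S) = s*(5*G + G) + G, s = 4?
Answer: -79929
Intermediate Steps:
n(G, S) = 25*G (n(G, S) = 4*(5*G + G) + G = 4*(6*G) + G = 24*G + G = 25*G)
((-2 + n(-1, -5))² + 18)*(-107) = ((-2 + 25*(-1))² + 18)*(-107) = ((-2 - 25)² + 18)*(-107) = ((-27)² + 18)*(-107) = (729 + 18)*(-107) = 747*(-107) = -79929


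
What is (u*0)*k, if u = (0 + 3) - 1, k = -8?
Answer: 0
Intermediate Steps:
u = 2 (u = 3 - 1 = 2)
(u*0)*k = (2*0)*(-8) = 0*(-8) = 0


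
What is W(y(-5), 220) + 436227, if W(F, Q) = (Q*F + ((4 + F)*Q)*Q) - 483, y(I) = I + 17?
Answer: 1212784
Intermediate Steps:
y(I) = 17 + I
W(F, Q) = -483 + F*Q + Q²*(4 + F) (W(F, Q) = (F*Q + (Q*(4 + F))*Q) - 483 = (F*Q + Q²*(4 + F)) - 483 = -483 + F*Q + Q²*(4 + F))
W(y(-5), 220) + 436227 = (-483 + 4*220² + (17 - 5)*220 + (17 - 5)*220²) + 436227 = (-483 + 4*48400 + 12*220 + 12*48400) + 436227 = (-483 + 193600 + 2640 + 580800) + 436227 = 776557 + 436227 = 1212784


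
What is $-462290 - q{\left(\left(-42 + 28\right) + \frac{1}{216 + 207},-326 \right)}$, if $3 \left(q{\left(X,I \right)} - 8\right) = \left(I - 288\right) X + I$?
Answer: $- \frac{590153758}{1269} \approx -4.6505 \cdot 10^{5}$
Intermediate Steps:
$q{\left(X,I \right)} = 8 + \frac{I}{3} + \frac{X \left(-288 + I\right)}{3}$ ($q{\left(X,I \right)} = 8 + \frac{\left(I - 288\right) X + I}{3} = 8 + \frac{\left(-288 + I\right) X + I}{3} = 8 + \frac{X \left(-288 + I\right) + I}{3} = 8 + \frac{I + X \left(-288 + I\right)}{3} = 8 + \left(\frac{I}{3} + \frac{X \left(-288 + I\right)}{3}\right) = 8 + \frac{I}{3} + \frac{X \left(-288 + I\right)}{3}$)
$-462290 - q{\left(\left(-42 + 28\right) + \frac{1}{216 + 207},-326 \right)} = -462290 - \left(8 - 96 \left(\left(-42 + 28\right) + \frac{1}{216 + 207}\right) + \frac{1}{3} \left(-326\right) + \frac{1}{3} \left(-326\right) \left(\left(-42 + 28\right) + \frac{1}{216 + 207}\right)\right) = -462290 - \left(8 - 96 \left(-14 + \frac{1}{423}\right) - \frac{326}{3} + \frac{1}{3} \left(-326\right) \left(-14 + \frac{1}{423}\right)\right) = -462290 - \left(8 - - \frac{189472}{141} - \frac{326}{3} + \frac{1}{3} \left(-326\right) \left(- \frac{5921}{423}\right)\right) = -462290 - \left(8 + \frac{189472}{141} - \frac{326}{3} + \frac{1930246}{1269}\right) = -462290 - \frac{3507748}{1269} = - \frac{590153758}{1269}$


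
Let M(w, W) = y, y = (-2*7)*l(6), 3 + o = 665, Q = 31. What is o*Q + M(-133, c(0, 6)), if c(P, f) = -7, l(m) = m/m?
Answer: 20508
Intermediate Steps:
o = 662 (o = -3 + 665 = 662)
l(m) = 1
y = -14 (y = -2*7*1 = -14*1 = -14)
M(w, W) = -14
o*Q + M(-133, c(0, 6)) = 662*31 - 14 = 20522 - 14 = 20508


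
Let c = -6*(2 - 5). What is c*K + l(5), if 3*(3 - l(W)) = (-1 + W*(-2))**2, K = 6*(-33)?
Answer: -10804/3 ≈ -3601.3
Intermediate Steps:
K = -198
l(W) = 3 - (-1 - 2*W)**2/3 (l(W) = 3 - (-1 + W*(-2))**2/3 = 3 - (-1 - 2*W)**2/3)
c = 18 (c = -6*(-3) = 18)
c*K + l(5) = 18*(-198) + (3 - (1 + 2*5)**2/3) = -3564 + (3 - (1 + 10)**2/3) = -3564 + (3 - 1/3*11**2) = -3564 + (3 - 1/3*121) = -3564 + (3 - 121/3) = -3564 - 112/3 = -10804/3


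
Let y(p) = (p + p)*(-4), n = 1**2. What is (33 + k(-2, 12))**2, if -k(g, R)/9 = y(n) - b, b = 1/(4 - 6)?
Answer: 40401/4 ≈ 10100.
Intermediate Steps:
n = 1
y(p) = -8*p (y(p) = (2*p)*(-4) = -8*p)
b = -1/2 (b = 1/(-2) = -1/2 ≈ -0.50000)
k(g, R) = 135/2 (k(g, R) = -9*(-8*1 - 1*(-1/2)) = -9*(-8 + 1/2) = -9*(-15/2) = 135/2)
(33 + k(-2, 12))**2 = (33 + 135/2)**2 = (201/2)**2 = 40401/4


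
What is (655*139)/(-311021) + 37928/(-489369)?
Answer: -56351005093/152204035749 ≈ -0.37023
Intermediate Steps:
(655*139)/(-311021) + 37928/(-489369) = 91045*(-1/311021) + 37928*(-1/489369) = -91045/311021 - 37928/489369 = -56351005093/152204035749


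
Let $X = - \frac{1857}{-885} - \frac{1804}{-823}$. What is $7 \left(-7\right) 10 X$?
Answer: $- \frac{102078466}{48557} \approx -2102.2$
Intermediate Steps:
$X = \frac{1041617}{242785}$ ($X = \left(-1857\right) \left(- \frac{1}{885}\right) - - \frac{1804}{823} = \frac{619}{295} + \frac{1804}{823} = \frac{1041617}{242785} \approx 4.2903$)
$7 \left(-7\right) 10 X = 7 \left(-7\right) 10 \cdot \frac{1041617}{242785} = \left(-49\right) 10 \cdot \frac{1041617}{242785} = \left(-490\right) \frac{1041617}{242785} = - \frac{102078466}{48557}$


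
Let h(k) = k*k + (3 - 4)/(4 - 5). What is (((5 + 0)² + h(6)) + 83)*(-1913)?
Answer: -277385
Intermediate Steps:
h(k) = 1 + k² (h(k) = k² - 1/(-1) = k² - 1*(-1) = k² + 1 = 1 + k²)
(((5 + 0)² + h(6)) + 83)*(-1913) = (((5 + 0)² + (1 + 6²)) + 83)*(-1913) = ((5² + (1 + 36)) + 83)*(-1913) = ((25 + 37) + 83)*(-1913) = (62 + 83)*(-1913) = 145*(-1913) = -277385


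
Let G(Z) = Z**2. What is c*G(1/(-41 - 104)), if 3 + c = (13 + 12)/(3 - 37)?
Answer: -127/714850 ≈ -0.00017766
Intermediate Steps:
c = -127/34 (c = -3 + (13 + 12)/(3 - 37) = -3 + 25/(-34) = -3 + 25*(-1/34) = -3 - 25/34 = -127/34 ≈ -3.7353)
c*G(1/(-41 - 104)) = -127/(34*(-41 - 104)**2) = -127*(1/(-145))**2/34 = -127*(-1/145)**2/34 = -127/34*1/21025 = -127/714850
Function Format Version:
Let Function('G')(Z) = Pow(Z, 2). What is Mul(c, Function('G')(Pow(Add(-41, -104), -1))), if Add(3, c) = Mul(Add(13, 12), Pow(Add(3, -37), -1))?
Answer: Rational(-127, 714850) ≈ -0.00017766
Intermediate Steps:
c = Rational(-127, 34) (c = Add(-3, Mul(Add(13, 12), Pow(Add(3, -37), -1))) = Add(-3, Mul(25, Pow(-34, -1))) = Add(-3, Mul(25, Rational(-1, 34))) = Add(-3, Rational(-25, 34)) = Rational(-127, 34) ≈ -3.7353)
Mul(c, Function('G')(Pow(Add(-41, -104), -1))) = Mul(Rational(-127, 34), Pow(Pow(Add(-41, -104), -1), 2)) = Mul(Rational(-127, 34), Pow(Pow(-145, -1), 2)) = Mul(Rational(-127, 34), Pow(Rational(-1, 145), 2)) = Mul(Rational(-127, 34), Rational(1, 21025)) = Rational(-127, 714850)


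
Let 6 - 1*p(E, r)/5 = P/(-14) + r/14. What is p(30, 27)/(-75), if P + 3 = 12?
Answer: -11/35 ≈ -0.31429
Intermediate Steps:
P = 9 (P = -3 + 12 = 9)
p(E, r) = 465/14 - 5*r/14 (p(E, r) = 30 - 5*(9/(-14) + r/14) = 30 - 5*(9*(-1/14) + r*(1/14)) = 30 - 5*(-9/14 + r/14) = 30 + (45/14 - 5*r/14) = 465/14 - 5*r/14)
p(30, 27)/(-75) = (465/14 - 5/14*27)/(-75) = (465/14 - 135/14)*(-1/75) = (165/7)*(-1/75) = -11/35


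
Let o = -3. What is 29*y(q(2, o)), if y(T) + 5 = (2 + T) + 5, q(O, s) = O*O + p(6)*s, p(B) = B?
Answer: -348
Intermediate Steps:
q(O, s) = O**2 + 6*s (q(O, s) = O*O + 6*s = O**2 + 6*s)
y(T) = 2 + T (y(T) = -5 + ((2 + T) + 5) = -5 + (7 + T) = 2 + T)
29*y(q(2, o)) = 29*(2 + (2**2 + 6*(-3))) = 29*(2 + (4 - 18)) = 29*(2 - 14) = 29*(-12) = -348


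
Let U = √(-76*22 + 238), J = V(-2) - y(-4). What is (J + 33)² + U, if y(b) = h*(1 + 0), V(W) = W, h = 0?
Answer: 961 + I*√1434 ≈ 961.0 + 37.868*I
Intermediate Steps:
y(b) = 0 (y(b) = 0*(1 + 0) = 0*1 = 0)
J = -2 (J = -2 - 1*0 = -2 + 0 = -2)
U = I*√1434 (U = √(-1672 + 238) = √(-1434) = I*√1434 ≈ 37.868*I)
(J + 33)² + U = (-2 + 33)² + I*√1434 = 31² + I*√1434 = 961 + I*√1434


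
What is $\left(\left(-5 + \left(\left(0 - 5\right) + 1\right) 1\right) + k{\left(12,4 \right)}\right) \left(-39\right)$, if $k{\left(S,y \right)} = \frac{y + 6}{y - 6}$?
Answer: $546$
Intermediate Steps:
$k{\left(S,y \right)} = \frac{6 + y}{-6 + y}$
$\left(\left(-5 + \left(\left(0 - 5\right) + 1\right) 1\right) + k{\left(12,4 \right)}\right) \left(-39\right) = \left(\left(-5 + \left(\left(0 - 5\right) + 1\right) 1\right) + \frac{6 + 4}{-6 + 4}\right) \left(-39\right) = \left(\left(-5 + \left(-5 + 1\right) 1\right) + \frac{1}{-2} \cdot 10\right) \left(-39\right) = \left(\left(-5 - 4\right) - 5\right) \left(-39\right) = \left(-9 - 5\right) \left(-39\right) = \left(-14\right) \left(-39\right) = 546$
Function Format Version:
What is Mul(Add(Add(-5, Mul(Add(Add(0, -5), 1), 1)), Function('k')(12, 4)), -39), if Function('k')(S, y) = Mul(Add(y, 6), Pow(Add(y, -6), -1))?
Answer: 546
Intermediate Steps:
Function('k')(S, y) = Mul(Pow(Add(-6, y), -1), Add(6, y)) (Function('k')(S, y) = Mul(Add(6, y), Pow(Add(-6, y), -1)) = Mul(Pow(Add(-6, y), -1), Add(6, y)))
Mul(Add(Add(-5, Mul(Add(Add(0, -5), 1), 1)), Function('k')(12, 4)), -39) = Mul(Add(Add(-5, Mul(Add(Add(0, -5), 1), 1)), Mul(Pow(Add(-6, 4), -1), Add(6, 4))), -39) = Mul(Add(Add(-5, Mul(Add(-5, 1), 1)), Mul(Pow(-2, -1), 10)), -39) = Mul(Add(Add(-5, Mul(-4, 1)), Mul(Rational(-1, 2), 10)), -39) = Mul(Add(Add(-5, -4), -5), -39) = Mul(Add(-9, -5), -39) = Mul(-14, -39) = 546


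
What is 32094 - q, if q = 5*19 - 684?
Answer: 32683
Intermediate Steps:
q = -589 (q = 95 - 684 = -589)
32094 - q = 32094 - 1*(-589) = 32094 + 589 = 32683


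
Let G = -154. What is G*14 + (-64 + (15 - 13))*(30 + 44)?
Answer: -6744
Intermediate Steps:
G*14 + (-64 + (15 - 13))*(30 + 44) = -154*14 + (-64 + (15 - 13))*(30 + 44) = -2156 + (-64 + 2)*74 = -2156 - 62*74 = -2156 - 4588 = -6744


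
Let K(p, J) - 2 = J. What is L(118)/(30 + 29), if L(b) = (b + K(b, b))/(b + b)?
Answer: 119/6962 ≈ 0.017093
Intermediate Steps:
K(p, J) = 2 + J
L(b) = (2 + 2*b)/(2*b) (L(b) = (b + (2 + b))/(b + b) = (2 + 2*b)/((2*b)) = (2 + 2*b)*(1/(2*b)) = (2 + 2*b)/(2*b))
L(118)/(30 + 29) = ((1 + 118)/118)/(30 + 29) = ((1/118)*119)/59 = (1/59)*(119/118) = 119/6962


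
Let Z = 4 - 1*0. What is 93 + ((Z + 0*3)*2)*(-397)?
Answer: -3083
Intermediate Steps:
Z = 4 (Z = 4 + 0 = 4)
93 + ((Z + 0*3)*2)*(-397) = 93 + ((4 + 0*3)*2)*(-397) = 93 + ((4 + 0)*2)*(-397) = 93 + (4*2)*(-397) = 93 + 8*(-397) = 93 - 3176 = -3083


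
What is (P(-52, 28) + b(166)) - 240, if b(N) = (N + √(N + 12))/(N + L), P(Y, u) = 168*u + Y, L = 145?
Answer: 1372298/311 + √178/311 ≈ 4412.6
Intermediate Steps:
P(Y, u) = Y + 168*u
b(N) = (N + √(12 + N))/(145 + N) (b(N) = (N + √(N + 12))/(N + 145) = (N + √(12 + N))/(145 + N))
(P(-52, 28) + b(166)) - 240 = ((-52 + 168*28) + (166 + √(12 + 166))/(145 + 166)) - 240 = ((-52 + 4704) + (166 + √178)/311) - 240 = (4652 + (166 + √178)/311) - 240 = (4652 + (166/311 + √178/311)) - 240 = (1446938/311 + √178/311) - 240 = 1372298/311 + √178/311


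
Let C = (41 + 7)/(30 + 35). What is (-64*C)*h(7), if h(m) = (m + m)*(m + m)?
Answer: -602112/65 ≈ -9263.3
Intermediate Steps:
h(m) = 4*m**2 (h(m) = (2*m)*(2*m) = 4*m**2)
C = 48/65 ≈ 0.73846
(-64*C)*h(7) = (-64*48/65)*(4*7**2) = -12288*49/65 = -3072/65*196 = -602112/65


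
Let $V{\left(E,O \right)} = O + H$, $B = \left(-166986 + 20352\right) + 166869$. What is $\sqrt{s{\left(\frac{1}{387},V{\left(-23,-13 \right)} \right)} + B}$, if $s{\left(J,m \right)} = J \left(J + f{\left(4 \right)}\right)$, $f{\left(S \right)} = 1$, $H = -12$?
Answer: $\frac{\sqrt{3030576103}}{387} \approx 142.25$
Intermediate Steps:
$B = 20235$ ($B = -146634 + 166869 = 20235$)
$V{\left(E,O \right)} = -12 + O$ ($V{\left(E,O \right)} = O - 12 = -12 + O$)
$s{\left(J,m \right)} = J \left(1 + J\right)$ ($s{\left(J,m \right)} = J \left(J + 1\right) = J \left(1 + J\right)$)
$\sqrt{s{\left(\frac{1}{387},V{\left(-23,-13 \right)} \right)} + B} = \sqrt{\frac{1 + \frac{1}{387}}{387} + 20235} = \sqrt{\frac{1}{387} \cdot \frac{388}{387} + 20235} = \sqrt{\frac{388}{149769} + 20235} = \sqrt{\frac{3030576103}{149769}} = \frac{\sqrt{3030576103}}{387}$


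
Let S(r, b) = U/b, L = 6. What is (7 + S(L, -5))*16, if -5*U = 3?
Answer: 2848/25 ≈ 113.92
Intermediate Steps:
U = -⅗ (U = -⅕*3 = -⅗ ≈ -0.60000)
S(r, b) = -3/(5*b)
(7 + S(L, -5))*16 = (7 - ⅗/(-5))*16 = (7 - ⅗*(-⅕))*16 = (7 + 3/25)*16 = (178/25)*16 = 2848/25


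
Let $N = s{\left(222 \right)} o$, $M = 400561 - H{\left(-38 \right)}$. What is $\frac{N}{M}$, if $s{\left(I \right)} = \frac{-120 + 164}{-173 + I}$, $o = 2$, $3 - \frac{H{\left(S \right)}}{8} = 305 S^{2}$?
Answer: $\frac{88}{192270953} \approx 4.5769 \cdot 10^{-7}$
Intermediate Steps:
$H{\left(S \right)} = 24 - 2440 S^{2}$ ($H{\left(S \right)} = 24 - 8 \cdot 305 S^{2} = 24 - 2440 S^{2}$)
$s{\left(I \right)} = \frac{44}{-173 + I}$
$M = 3923897$ ($M = 400561 - \left(24 - 2440 \left(-38\right)^{2}\right) = 400561 - \left(24 - 3523360\right) = 400561 - -3523336 = 400561 + 3523336 = 3923897$)
$N = \frac{88}{49}$ ($N = \frac{44}{-173 + 222} \cdot 2 = \frac{44}{49} \cdot 2 = \frac{88}{49} \approx 1.7959$)
$\frac{N}{M} = \frac{88}{49 \cdot 3923897} = \frac{88}{49} \cdot \frac{1}{3923897} = \frac{88}{192270953}$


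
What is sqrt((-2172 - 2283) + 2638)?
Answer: I*sqrt(1817) ≈ 42.626*I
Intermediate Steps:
sqrt((-2172 - 2283) + 2638) = sqrt(-4455 + 2638) = sqrt(-1817) = I*sqrt(1817)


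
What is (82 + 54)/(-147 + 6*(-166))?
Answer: -136/1143 ≈ -0.11899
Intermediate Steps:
(82 + 54)/(-147 + 6*(-166)) = 136/(-147 - 996) = 136/(-1143) = 136*(-1/1143) = -136/1143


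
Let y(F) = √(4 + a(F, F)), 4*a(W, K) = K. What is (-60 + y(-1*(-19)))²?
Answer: (120 - √35)²/4 ≈ 3253.8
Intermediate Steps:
a(W, K) = K/4
y(F) = √(4 + F/4)
(-60 + y(-1*(-19)))² = (-60 + √(16 - 1*(-19))/2)² = (-60 + √(16 + 19)/2)² = (-60 + √35/2)²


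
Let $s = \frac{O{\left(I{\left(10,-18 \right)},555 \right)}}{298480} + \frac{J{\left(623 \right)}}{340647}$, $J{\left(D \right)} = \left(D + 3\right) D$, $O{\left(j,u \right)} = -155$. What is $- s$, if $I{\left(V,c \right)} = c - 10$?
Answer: $- \frac{23270760551}{20335263312} \approx -1.1444$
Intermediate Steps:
$I{\left(V,c \right)} = -10 + c$ ($I{\left(V,c \right)} = c - 10 = -10 + c$)
$J{\left(D \right)} = D \left(3 + D\right)$ ($J{\left(D \right)} = \left(3 + D\right) D = D \left(3 + D\right)$)
$s = \frac{23270760551}{20335263312}$ ($s = - \frac{155}{298480} + \frac{623 \left(3 + 623\right)}{340647} = \left(-155\right) \frac{1}{298480} + 623 \cdot 626 \cdot \frac{1}{340647} = - \frac{31}{59696} + 389998 \cdot \frac{1}{340647} = - \frac{31}{59696} + \frac{389998}{340647} = \frac{23270760551}{20335263312} \approx 1.1444$)
$- s = \left(-1\right) \frac{23270760551}{20335263312} = - \frac{23270760551}{20335263312}$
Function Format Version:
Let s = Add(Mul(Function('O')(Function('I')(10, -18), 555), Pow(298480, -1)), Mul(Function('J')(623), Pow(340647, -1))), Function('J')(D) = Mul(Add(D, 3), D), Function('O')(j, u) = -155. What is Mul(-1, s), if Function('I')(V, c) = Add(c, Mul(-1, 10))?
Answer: Rational(-23270760551, 20335263312) ≈ -1.1444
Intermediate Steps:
Function('I')(V, c) = Add(-10, c) (Function('I')(V, c) = Add(c, -10) = Add(-10, c))
Function('J')(D) = Mul(D, Add(3, D)) (Function('J')(D) = Mul(Add(3, D), D) = Mul(D, Add(3, D)))
s = Rational(23270760551, 20335263312) (s = Add(Mul(-155, Pow(298480, -1)), Mul(Mul(623, Add(3, 623)), Pow(340647, -1))) = Add(Mul(-155, Rational(1, 298480)), Mul(Mul(623, 626), Rational(1, 340647))) = Add(Rational(-31, 59696), Mul(389998, Rational(1, 340647))) = Add(Rational(-31, 59696), Rational(389998, 340647)) = Rational(23270760551, 20335263312) ≈ 1.1444)
Mul(-1, s) = Mul(-1, Rational(23270760551, 20335263312)) = Rational(-23270760551, 20335263312)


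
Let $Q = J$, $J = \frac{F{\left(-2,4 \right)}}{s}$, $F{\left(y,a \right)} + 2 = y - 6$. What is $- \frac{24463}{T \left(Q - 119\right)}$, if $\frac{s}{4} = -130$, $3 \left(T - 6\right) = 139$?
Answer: $\frac{3816228}{971359} \approx 3.9288$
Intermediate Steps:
$T = \frac{157}{3}$ ($T = 6 + \frac{1}{3} \cdot 139 = 6 + \frac{139}{3} = \frac{157}{3} \approx 52.333$)
$s = -520$ ($s = 4 \left(-130\right) = -520$)
$F{\left(y,a \right)} = -8 + y$ ($F{\left(y,a \right)} = -2 + \left(y - 6\right) = -2 + \left(-6 + y\right) = -8 + y$)
$J = \frac{1}{52}$ ($J = \frac{-8 - 2}{-520} = \left(-10\right) \left(- \frac{1}{520}\right) = \frac{1}{52} \approx 0.019231$)
$Q = \frac{1}{52} \approx 0.019231$
$- \frac{24463}{T \left(Q - 119\right)} = - \frac{24463}{\frac{157}{3} \left(\frac{1}{52} - 119\right)} = - \frac{24463}{\frac{157}{3} \left(- \frac{6187}{52}\right)} = - \frac{24463}{- \frac{971359}{156}} = \left(-24463\right) \left(- \frac{156}{971359}\right) = \frac{3816228}{971359}$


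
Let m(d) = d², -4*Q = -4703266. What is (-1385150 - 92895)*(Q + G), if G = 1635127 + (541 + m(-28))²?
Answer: -13499187477165/2 ≈ -6.7496e+12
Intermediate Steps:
Q = 2351633/2 (Q = -¼*(-4703266) = 2351633/2 ≈ 1.1758e+6)
G = 3390752 (G = 1635127 + (541 + (-28)²)² = 1635127 + (541 + 784)² = 1635127 + 1325² = 1635127 + 1755625 = 3390752)
(-1385150 - 92895)*(Q + G) = (-1385150 - 92895)*(2351633/2 + 3390752) = -1478045*9133137/2 = -13499187477165/2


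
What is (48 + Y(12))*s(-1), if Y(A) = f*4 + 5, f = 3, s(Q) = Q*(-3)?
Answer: 195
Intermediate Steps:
s(Q) = -3*Q
Y(A) = 17 (Y(A) = 3*4 + 5 = 12 + 5 = 17)
(48 + Y(12))*s(-1) = (48 + 17)*(-3*(-1)) = 65*3 = 195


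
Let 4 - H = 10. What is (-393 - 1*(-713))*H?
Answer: -1920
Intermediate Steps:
H = -6 (H = 4 - 1*10 = 4 - 10 = -6)
(-393 - 1*(-713))*H = (-393 - 1*(-713))*(-6) = (-393 + 713)*(-6) = 320*(-6) = -1920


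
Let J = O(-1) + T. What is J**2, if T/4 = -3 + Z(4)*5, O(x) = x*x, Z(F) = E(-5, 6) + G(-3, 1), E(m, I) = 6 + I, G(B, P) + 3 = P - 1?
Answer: 28561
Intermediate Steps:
G(B, P) = -4 + P (G(B, P) = -3 + (P - 1) = -3 + (-1 + P) = -4 + P)
Z(F) = 9 (Z(F) = (6 + 6) + (-4 + 1) = 12 - 3 = 9)
O(x) = x**2
T = 168 (T = 4*(-3 + 9*5) = 4*(-3 + 45) = 4*42 = 168)
J = 169 (J = (-1)**2 + 168 = 1 + 168 = 169)
J**2 = 169**2 = 28561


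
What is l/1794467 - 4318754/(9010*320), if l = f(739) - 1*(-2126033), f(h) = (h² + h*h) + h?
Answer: 765599815341/2586903627200 ≈ 0.29595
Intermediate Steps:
f(h) = h + 2*h² (f(h) = (h² + h²) + h = 2*h² + h = h + 2*h²)
l = 3219014 (l = 739*(1 + 2*739) - 1*(-2126033) = 739*(1 + 1478) + 2126033 = 739*1479 + 2126033 = 1092981 + 2126033 = 3219014)
l/1794467 - 4318754/(9010*320) = 3219014/1794467 - 4318754/(9010*320) = 3219014*(1/1794467) - 4318754/2883200 = 3219014/1794467 - 4318754*1/2883200 = 3219014/1794467 - 2159377/1441600 = 765599815341/2586903627200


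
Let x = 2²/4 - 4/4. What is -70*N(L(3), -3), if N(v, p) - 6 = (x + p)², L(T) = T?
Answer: -1050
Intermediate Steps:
x = 0 (x = 4*(¼) - 4*¼ = 1 - 1 = 0)
N(v, p) = 6 + p² (N(v, p) = 6 + (0 + p)² = 6 + p²)
-70*N(L(3), -3) = -70*(6 + (-3)²) = -70*(6 + 9) = -70*15 = -1050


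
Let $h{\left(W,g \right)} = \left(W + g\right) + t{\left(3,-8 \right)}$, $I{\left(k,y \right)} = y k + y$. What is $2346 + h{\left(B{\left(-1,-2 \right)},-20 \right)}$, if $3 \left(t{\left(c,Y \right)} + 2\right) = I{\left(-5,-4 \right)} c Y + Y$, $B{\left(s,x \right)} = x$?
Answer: $\frac{6574}{3} \approx 2191.3$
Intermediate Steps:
$I{\left(k,y \right)} = y + k y$ ($I{\left(k,y \right)} = k y + y = y + k y$)
$t{\left(c,Y \right)} = -2 + \frac{Y}{3} + \frac{16 Y c}{3}$ ($t{\left(c,Y \right)} = -2 + \frac{- 4 \left(1 - 5\right) c Y + Y}{3} = -2 + \frac{\left(-4\right) \left(-4\right) c Y + Y}{3} = -2 + \frac{16 c Y + Y}{3} = -2 + \frac{16 Y c + Y}{3} = -2 + \frac{Y + 16 Y c}{3} = -2 + \left(\frac{Y}{3} + \frac{16 Y c}{3}\right) = -2 + \frac{Y}{3} + \frac{16 Y c}{3}$)
$h{\left(W,g \right)} = - \frac{398}{3} + W + g$ ($h{\left(W,g \right)} = \left(W + g\right) + \left(-2 + \frac{1}{3} \left(-8\right) + \frac{16}{3} \left(-8\right) 3\right) = \left(W + g\right) - \frac{398}{3} = - \frac{398}{3} + W + g$)
$2346 + h{\left(B{\left(-1,-2 \right)},-20 \right)} = 2346 - \frac{464}{3} = \frac{6574}{3}$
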